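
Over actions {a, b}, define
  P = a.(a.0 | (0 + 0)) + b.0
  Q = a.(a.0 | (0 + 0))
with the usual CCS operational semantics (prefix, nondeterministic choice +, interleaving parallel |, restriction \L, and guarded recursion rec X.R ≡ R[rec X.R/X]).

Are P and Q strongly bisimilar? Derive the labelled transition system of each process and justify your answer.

Reachable graph of P (4 states):
  m0 = a.(a.0 | (0 + 0)) + b.0 | ··a··> m1, ··b··> m2
  m1 = a.0 | (0 + 0) | ··a··> m3
  m2 = 0 | ∅
  m3 = 0 | (0 + 0) | ∅
Reachable graph of Q (3 states):
  n0 = a.(a.0 | (0 + 0)) | ··a··> n1
  n1 = a.0 | (0 + 0) | ··a··> n2
  n2 = 0 | (0 + 0) | ∅
Coarsest stable partition (strong bisimilarity classes):
  B0 = {m0}
  B1 = {m1, n1}
  B2 = {m2, m3, n2}
  B3 = {n0}
m0 ∈ B0, n0 ∈ B3 → different blocks

not bisimilar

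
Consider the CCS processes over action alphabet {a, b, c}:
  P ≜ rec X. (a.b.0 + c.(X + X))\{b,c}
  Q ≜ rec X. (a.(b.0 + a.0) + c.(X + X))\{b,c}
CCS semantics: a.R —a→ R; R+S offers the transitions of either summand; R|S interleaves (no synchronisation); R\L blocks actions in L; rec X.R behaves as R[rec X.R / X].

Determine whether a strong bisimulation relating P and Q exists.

P ≁ Q

LTS(P): 2 reachable states
  p0 = rec X. (a.b.0 + c.(X + X))\{b,c} → —a→ p1
  p1 = (b.0)\{b,c} → ·
LTS(Q): 3 reachable states
  q0 = rec X. (a.(b.0 + a.0) + c.(X + X))\{b,c} → —a→ q1
  q1 = (b.0 + a.0)\{b,c} → —a→ q2
  q2 = 0\{b,c} → ·
Coarsest stable partition (strong bisimilarity classes):
  B0 = {p0, q1}
  B1 = {p1, q2}
  B2 = {q0}
p0 ∈ B0, q0 ∈ B2 → different blocks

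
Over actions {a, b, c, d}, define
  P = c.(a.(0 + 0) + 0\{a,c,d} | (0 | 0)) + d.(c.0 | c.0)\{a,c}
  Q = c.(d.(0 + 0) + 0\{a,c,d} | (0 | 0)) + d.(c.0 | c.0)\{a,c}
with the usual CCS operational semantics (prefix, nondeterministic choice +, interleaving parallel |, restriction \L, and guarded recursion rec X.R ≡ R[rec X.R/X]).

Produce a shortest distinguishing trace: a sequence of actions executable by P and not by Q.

ca

P's transition system — 4 states:
  m0 = c.(a.(0 + 0) + 0\{a,c,d} | (0 | 0)) + d.(c.0 | c.0)\{a,c} has moves -c-> m1, -d-> m2
  m1 = a.(0 + 0) + 0\{a,c,d} | (0 | 0) has moves -a-> m3
  m2 = (c.0 | c.0)\{a,c} has moves (no moves)
  m3 = 0 + 0 has moves (no moves)
Q's transition system — 4 states:
  n0 = c.(d.(0 + 0) + 0\{a,c,d} | (0 | 0)) + d.(c.0 | c.0)\{a,c} has moves -c-> n1, -d-> n2
  n1 = d.(0 + 0) + 0\{a,c,d} | (0 | 0) has moves -d-> n3
  n2 = (c.0 | c.0)\{a,c} has moves (no moves)
  n3 = 0 + 0 has moves (no moves)
Run σ = ⟨ca⟩ on P: start {m0}
  after c @ step 1: {m1}
  after a @ step 2: {m3}
  ✓ P
Run σ = ⟨ca⟩ on Q: start {n0}
  after c @ step 1: {n1}
  after a @ step 2: ∅ (Q stuck)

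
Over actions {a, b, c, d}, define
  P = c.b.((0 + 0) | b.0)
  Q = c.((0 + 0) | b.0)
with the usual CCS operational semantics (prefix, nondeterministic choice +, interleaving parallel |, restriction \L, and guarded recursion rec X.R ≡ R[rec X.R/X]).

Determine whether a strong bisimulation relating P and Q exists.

LTS(P): 4 reachable states
  m0 = c.b.((0 + 0) | b.0) :: --c--▸ m1
  m1 = b.((0 + 0) | b.0) :: --b--▸ m2
  m2 = (0 + 0) | b.0 :: --b--▸ m3
  m3 = (0 + 0) | 0 :: stopped
LTS(Q): 3 reachable states
  n0 = c.((0 + 0) | b.0) :: --c--▸ n1
  n1 = (0 + 0) | b.0 :: --b--▸ n2
  n2 = (0 + 0) | 0 :: stopped
Coarsest stable partition (strong bisimilarity classes):
  B0 = {m0}
  B1 = {m1}
  B2 = {m2, n1}
  B3 = {m3, n2}
  B4 = {n0}
m0 ∈ B0, n0 ∈ B4 → different blocks

NO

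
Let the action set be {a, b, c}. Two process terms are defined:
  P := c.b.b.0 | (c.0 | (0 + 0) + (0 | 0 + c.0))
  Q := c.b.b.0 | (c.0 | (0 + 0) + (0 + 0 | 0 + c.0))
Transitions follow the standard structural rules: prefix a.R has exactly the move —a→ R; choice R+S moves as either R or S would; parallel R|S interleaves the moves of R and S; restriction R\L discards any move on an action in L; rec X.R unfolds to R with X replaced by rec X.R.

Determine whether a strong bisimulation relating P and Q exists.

LTS(P): 12 reachable states
  u0 = c.b.b.0 | (c.0 | (0 + 0) + (0 | 0 + c.0)) has moves -c-> u1, -c-> u2, -c-> u3
  u1 = b.b.0 | (c.0 | (0 + 0) + (0 | 0 + c.0)) has moves -b-> u4, -c-> u5, -c-> u6
  u2 = c.b.b.0 | (0 | (0 + 0)) has moves -c-> u5
  u3 = c.b.b.0 | 0 has moves -c-> u6
  u4 = b.0 | (c.0 | (0 + 0) + (0 | 0 + c.0)) has moves -b-> u7, -c-> u8, -c-> u9
  u5 = b.b.0 | (0 | (0 + 0)) has moves -b-> u8
  u6 = b.b.0 | 0 has moves -b-> u9
  u7 = 0 | (c.0 | (0 + 0) + (0 | 0 + c.0)) has moves -c-> u10, -c-> u11
  u8 = b.0 | (0 | (0 + 0)) has moves -b-> u10
  u9 = b.0 | 0 has moves -b-> u11
  u10 = 0 | (0 | (0 + 0)) has moves deadlocked
  u11 = 0 | 0 has moves deadlocked
LTS(Q): 12 reachable states
  v0 = c.b.b.0 | (c.0 | (0 + 0) + (0 + 0 | 0 + c.0)) has moves -c-> v1, -c-> v2, -c-> v3
  v1 = b.b.0 | (c.0 | (0 + 0) + (0 + 0 | 0 + c.0)) has moves -b-> v4, -c-> v5, -c-> v6
  v2 = c.b.b.0 | (0 | (0 + 0)) has moves -c-> v5
  v3 = c.b.b.0 | 0 has moves -c-> v6
  v4 = b.0 | (c.0 | (0 + 0) + (0 + 0 | 0 + c.0)) has moves -b-> v7, -c-> v8, -c-> v9
  v5 = b.b.0 | (0 | (0 + 0)) has moves -b-> v8
  v6 = b.b.0 | 0 has moves -b-> v9
  v7 = 0 | (c.0 | (0 + 0) + (0 + 0 | 0 + c.0)) has moves -c-> v10, -c-> v11
  v8 = b.0 | (0 | (0 + 0)) has moves -b-> v10
  v9 = b.0 | 0 has moves -b-> v11
  v10 = 0 | (0 | (0 + 0)) has moves deadlocked
  v11 = 0 | 0 has moves deadlocked
Partition-refinement fixed point:
  B0 = {u0, v0}
  B1 = {u2, u3, v2, v3}
  B2 = {u5, u6, v5, v6}
  B3 = {u8, u9, v8, v9}
  B4 = {u10, u11, v10, v11}
  B5 = {u1, v1}
  B6 = {u4, v4}
  B7 = {u7, v7}
u0 ∈ B0, v0 ∈ B0 → same block

bisimilar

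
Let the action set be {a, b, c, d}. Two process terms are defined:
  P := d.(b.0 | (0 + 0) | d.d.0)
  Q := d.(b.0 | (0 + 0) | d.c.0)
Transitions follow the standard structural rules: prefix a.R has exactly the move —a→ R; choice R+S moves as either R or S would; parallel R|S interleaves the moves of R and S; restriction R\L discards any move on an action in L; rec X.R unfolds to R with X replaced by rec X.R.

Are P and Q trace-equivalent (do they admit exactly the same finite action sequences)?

traces(P) ≠ traces(Q) — witness ⟨ddd⟩

Reachable graph of P (7 states):
  m0 = d.(b.0 | (0 + 0) | d.d.0) | -d-> m1
  m1 = b.0 | (0 + 0) | d.d.0 | -b-> m2, -d-> m3
  m2 = 0 | (0 + 0) | d.d.0 | -d-> m4
  m3 = b.0 | (0 + 0) | d.0 | -b-> m4, -d-> m5
  m4 = 0 | (0 + 0) | d.0 | -d-> m6
  m5 = b.0 | (0 + 0) | 0 | -b-> m6
  m6 = 0 | (0 + 0) | 0 | ∅
Reachable graph of Q (7 states):
  n0 = d.(b.0 | (0 + 0) | d.c.0) | -d-> n1
  n1 = b.0 | (0 + 0) | d.c.0 | -b-> n2, -d-> n3
  n2 = 0 | (0 + 0) | d.c.0 | -d-> n4
  n3 = b.0 | (0 + 0) | c.0 | -b-> n4, -c-> n5
  n4 = 0 | (0 + 0) | c.0 | -c-> n6
  n5 = b.0 | (0 + 0) | 0 | -b-> n6
  n6 = 0 | (0 + 0) | 0 | ∅
Trace ⟨ddd⟩ through P, begin at {m0}:
  after d @ step 1: {m1}
  after d @ step 2: {m3}
  after d @ step 3: {m5}
  ✓ P
Trace ⟨ddd⟩ through Q, begin at {n0}:
  after d @ step 1: {n1}
  after d @ step 2: {n3}
  after d @ step 3: ∅ (Q stuck)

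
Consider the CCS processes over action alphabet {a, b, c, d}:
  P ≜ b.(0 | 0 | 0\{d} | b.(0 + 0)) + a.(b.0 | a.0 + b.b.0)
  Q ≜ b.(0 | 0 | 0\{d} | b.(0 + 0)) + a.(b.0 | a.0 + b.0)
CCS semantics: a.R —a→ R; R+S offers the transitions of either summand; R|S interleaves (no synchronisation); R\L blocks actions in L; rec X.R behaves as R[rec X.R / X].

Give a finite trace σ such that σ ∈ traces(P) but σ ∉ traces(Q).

abb

P's transition system — 9 states:
  m0 = b.(0 | 0 | 0\{d} | b.(0 + 0)) + a.(b.0 | a.0 + b.b.0) has moves -a-> m1, -b-> m2
  m1 = b.0 | a.0 + b.b.0 has moves -a-> m3, -b-> m4, -b-> m5
  m2 = 0 | 0 | 0\{d} | b.(0 + 0) has moves -b-> m6
  m3 = b.0 | 0 has moves -b-> m7
  m4 = 0 | a.0 has moves -a-> m7
  m5 = b.0 has moves -b-> m8
  m6 = 0 | 0 | 0\{d} | (0 + 0) has moves ·
  m7 = 0 | 0 has moves ·
  m8 = 0 has moves ·
Q's transition system — 8 states:
  n0 = b.(0 | 0 | 0\{d} | b.(0 + 0)) + a.(b.0 | a.0 + b.0) has moves -a-> n1, -b-> n2
  n1 = b.0 | a.0 + b.0 has moves -a-> n3, -b-> n4, -b-> n5
  n2 = 0 | 0 | 0\{d} | b.(0 + 0) has moves -b-> n6
  n3 = b.0 | 0 has moves -b-> n7
  n4 = 0 has moves ·
  n5 = 0 | a.0 has moves -a-> n7
  n6 = 0 | 0 | 0\{d} | (0 + 0) has moves ·
  n7 = 0 | 0 has moves ·
Run σ = ⟨abb⟩ on P: start {m0}
  after a @ step 1: {m1}
  after b @ step 2: {m4, m5}
  after b @ step 3: {m8}
  P completes σ.
Run σ = ⟨abb⟩ on Q: start {n0}
  after a @ step 1: {n1}
  after b @ step 2: {n4, n5}
  after b @ step 3: ∅  — Q cannot continue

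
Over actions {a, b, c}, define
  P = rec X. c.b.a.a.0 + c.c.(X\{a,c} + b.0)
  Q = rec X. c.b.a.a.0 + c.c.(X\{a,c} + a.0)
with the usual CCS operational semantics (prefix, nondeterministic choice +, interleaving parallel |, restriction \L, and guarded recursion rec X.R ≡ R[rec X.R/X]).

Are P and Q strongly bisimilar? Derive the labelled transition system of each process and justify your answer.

not bisimilar

Reachable graph of P (7 states):
  u0 = rec X. c.b.a.a.0 + c.c.(X\{a,c} + b.0) has moves =c=> u1, =c=> u2
  u1 = b.a.a.0 has moves =b=> u3
  u2 = c.((rec X. c.b.a.a.0 + c.c.(X\{a,c} + b.0))\{a,c} + b.0) has moves =c=> u4
  u3 = a.a.0 has moves =a=> u5
  u4 = (rec X. c.b.a.a.0 + c.c.(X\{a,c} + b.0))\{a,c} + b.0 has moves =b=> u6
  u5 = a.0 has moves =a=> u6
  u6 = 0 has moves ·
Reachable graph of Q (7 states):
  v0 = rec X. c.b.a.a.0 + c.c.(X\{a,c} + a.0) has moves =c=> v1, =c=> v2
  v1 = b.a.a.0 has moves =b=> v3
  v2 = c.((rec X. c.b.a.a.0 + c.c.(X\{a,c} + a.0))\{a,c} + a.0) has moves =c=> v4
  v3 = a.a.0 has moves =a=> v5
  v4 = (rec X. c.b.a.a.0 + c.c.(X\{a,c} + a.0))\{a,c} + a.0 has moves =a=> v6
  v5 = a.0 has moves =a=> v6
  v6 = 0 has moves ·
Bisimilarity quotient blocks:
  B0 = {u0}
  B1 = {u2}
  B2 = {u4}
  B3 = {u6, v6}
  B4 = {u1, v1}
  B5 = {u3, v3}
  B6 = {u5, v4, v5}
  B7 = {v0}
  B8 = {v2}
u0 ∈ B0, v0 ∈ B7 → different blocks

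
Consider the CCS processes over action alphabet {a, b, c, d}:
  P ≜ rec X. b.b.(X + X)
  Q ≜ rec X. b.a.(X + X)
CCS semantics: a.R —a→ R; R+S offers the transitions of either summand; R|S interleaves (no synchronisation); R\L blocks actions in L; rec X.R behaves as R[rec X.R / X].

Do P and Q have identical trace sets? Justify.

P's transition system — 3 states:
  u0 = rec X. b.b.(X + X) has moves -b-> u1
  u1 = b.((rec X. b.b.(X + X)) + (rec X. b.b.(X + X))) has moves -b-> u2
  u2 = (rec X. b.b.(X + X)) + (rec X. b.b.(X + X)) has moves -b-> u1
Q's transition system — 3 states:
  v0 = rec X. b.a.(X + X) has moves -b-> v1
  v1 = a.((rec X. b.a.(X + X)) + (rec X. b.a.(X + X))) has moves -a-> v2
  v2 = (rec X. b.a.(X + X)) + (rec X. b.a.(X + X)) has moves -b-> v1
Trace ⟨bb⟩ through P, begin at {u0}:
  step 1 (b): {u1}
  step 2 (b): {u2}
  — P admits the full trace.
Trace ⟨bb⟩ through Q, begin at {v0}:
  step 1 (b): {v1}
  step 2 (b): ∅ (Q stuck)

NO — witness ⟨bb⟩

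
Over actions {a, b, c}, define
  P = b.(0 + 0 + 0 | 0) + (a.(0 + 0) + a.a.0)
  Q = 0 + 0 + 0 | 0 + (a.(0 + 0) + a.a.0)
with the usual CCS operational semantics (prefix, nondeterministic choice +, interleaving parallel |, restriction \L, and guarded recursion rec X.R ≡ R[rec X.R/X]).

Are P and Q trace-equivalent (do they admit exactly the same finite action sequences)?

trace-distinct — witness ⟨b⟩

P's transition system — 5 states:
  m0 = b.(0 + 0 + 0 | 0) + (a.(0 + 0) + a.a.0) | —a→ m1, —a→ m2, —b→ m3
  m1 = 0 + 0 | stopped
  m2 = a.0 | —a→ m4
  m3 = 0 + 0 + 0 | 0 | stopped
  m4 = 0 | stopped
Q's transition system — 4 states:
  n0 = 0 + 0 + 0 | 0 + (a.(0 + 0) + a.a.0) | —a→ n1, —a→ n2
  n1 = 0 + 0 | stopped
  n2 = a.0 | —a→ n3
  n3 = 0 | stopped
Trace ⟨b⟩ through P, begin at {m0}:
  after b @ step 1: {m3}
  ✓ P
Trace ⟨b⟩ through Q, begin at {n0}:
  after b @ step 1: no successor for Q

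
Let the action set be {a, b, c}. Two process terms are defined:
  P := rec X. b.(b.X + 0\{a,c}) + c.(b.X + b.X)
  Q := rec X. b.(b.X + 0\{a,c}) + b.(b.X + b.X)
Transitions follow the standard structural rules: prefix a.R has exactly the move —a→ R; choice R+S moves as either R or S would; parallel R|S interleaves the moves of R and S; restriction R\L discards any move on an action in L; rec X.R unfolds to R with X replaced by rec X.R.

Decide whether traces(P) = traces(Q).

LTS(P): 3 reachable states
  s0 = rec X. b.(b.X + 0\{a,c}) + c.(b.X + b.X) has moves =b=> s1, =c=> s2
  s1 = b.(rec X. b.(b.X + 0\{a,c}) + c.(b.X + b.X)) + 0\{a,c} has moves =b=> s0
  s2 = b.(rec X. b.(b.X + 0\{a,c}) + c.(b.X + b.X)) + b.(rec X. b.(b.X + 0\{a,c}) + c.(b.X + b.X)) has moves =b=> s0
LTS(Q): 3 reachable states
  t0 = rec X. b.(b.X + 0\{a,c}) + b.(b.X + b.X) has moves =b=> t1, =b=> t2
  t1 = b.(rec X. b.(b.X + 0\{a,c}) + b.(b.X + b.X)) + 0\{a,c} has moves =b=> t0
  t2 = b.(rec X. b.(b.X + 0\{a,c}) + b.(b.X + b.X)) + b.(rec X. b.(b.X + 0\{a,c}) + b.(b.X + b.X)) has moves =b=> t0
Trace ⟨c⟩ through P, begin at {s0}:
  after c @ step 1: {s2}
  ✓ P
Trace ⟨c⟩ through Q, begin at {t0}:
  after c @ step 1: ∅  — Q cannot continue

trace-distinct — witness ⟨c⟩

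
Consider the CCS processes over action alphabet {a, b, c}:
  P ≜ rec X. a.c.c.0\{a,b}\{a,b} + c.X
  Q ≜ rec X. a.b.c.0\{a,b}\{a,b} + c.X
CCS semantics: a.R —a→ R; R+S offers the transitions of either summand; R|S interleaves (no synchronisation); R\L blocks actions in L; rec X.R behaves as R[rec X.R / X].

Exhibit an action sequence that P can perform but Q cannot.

P's transition system — 4 states:
  m0 = rec X. a.c.c.0\{a,b}\{a,b} + c.X → -a-> m1, -c-> m0
  m1 = c.c.0\{a,b}\{a,b} → -c-> m2
  m2 = c.0\{a,b}\{a,b} → -c-> m3
  m3 = 0\{a,b}\{a,b} → stopped
Q's transition system — 4 states:
  n0 = rec X. a.b.c.0\{a,b}\{a,b} + c.X → -a-> n1, -c-> n0
  n1 = b.c.0\{a,b}\{a,b} → -b-> n2
  n2 = c.0\{a,b}\{a,b} → -c-> n3
  n3 = 0\{a,b}\{a,b} → stopped
Executing ac from P (initial set {m0}):
  after a @ step 1: {m1}
  after c @ step 2: {m2}
  P completes σ.
Executing ac from Q (initial set {n0}):
  after a @ step 1: {n1}
  after c @ step 2: ∅ (Q stuck)

ac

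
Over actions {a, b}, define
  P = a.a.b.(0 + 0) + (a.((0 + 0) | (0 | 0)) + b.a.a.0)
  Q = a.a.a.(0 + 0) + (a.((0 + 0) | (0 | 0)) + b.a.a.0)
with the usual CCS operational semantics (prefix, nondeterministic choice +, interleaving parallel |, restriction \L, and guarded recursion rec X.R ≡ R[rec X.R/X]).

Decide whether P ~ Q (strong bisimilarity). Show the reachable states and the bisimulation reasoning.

not bisimilar

LTS(P): 8 reachable states
  s0 = a.a.b.(0 + 0) + (a.((0 + 0) | (0 | 0)) + b.a.a.0) has moves —a→ s1, —a→ s2, —b→ s3
  s1 = (0 + 0) | (0 | 0) has moves stopped
  s2 = a.b.(0 + 0) has moves —a→ s4
  s3 = a.a.0 has moves —a→ s5
  s4 = b.(0 + 0) has moves —b→ s6
  s5 = a.0 has moves —a→ s7
  s6 = 0 + 0 has moves stopped
  s7 = 0 has moves stopped
LTS(Q): 8 reachable states
  t0 = a.a.a.(0 + 0) + (a.((0 + 0) | (0 | 0)) + b.a.a.0) has moves —a→ t1, —a→ t2, —b→ t3
  t1 = (0 + 0) | (0 | 0) has moves stopped
  t2 = a.a.(0 + 0) has moves —a→ t4
  t3 = a.a.0 has moves —a→ t5
  t4 = a.(0 + 0) has moves —a→ t6
  t5 = a.0 has moves —a→ t7
  t6 = 0 + 0 has moves stopped
  t7 = 0 has moves stopped
Bisimilarity quotient blocks:
  B0 = {s0}
  B1 = {s2}
  B2 = {s4}
  B3 = {s1, s6, s7, t1, t6, t7}
  B4 = {s3, t2, t3}
  B5 = {s5, t4, t5}
  B6 = {t0}
s0 ∈ B0, t0 ∈ B6 → different blocks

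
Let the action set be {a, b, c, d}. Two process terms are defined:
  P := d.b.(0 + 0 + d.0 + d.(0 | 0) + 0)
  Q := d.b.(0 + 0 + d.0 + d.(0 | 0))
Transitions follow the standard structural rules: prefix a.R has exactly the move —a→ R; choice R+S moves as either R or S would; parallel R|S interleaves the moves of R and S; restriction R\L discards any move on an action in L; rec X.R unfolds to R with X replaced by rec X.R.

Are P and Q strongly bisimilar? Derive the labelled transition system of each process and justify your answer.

Reachable graph of P (5 states):
  p0 = d.b.(0 + 0 + d.0 + d.(0 | 0) + 0) :: —d→ p1
  p1 = b.(0 + 0 + d.0 + d.(0 | 0) + 0) :: —b→ p2
  p2 = 0 + 0 + d.0 + d.(0 | 0) + 0 :: —d→ p3, —d→ p4
  p3 = 0 :: deadlocked
  p4 = 0 | 0 :: deadlocked
Reachable graph of Q (5 states):
  q0 = d.b.(0 + 0 + d.0 + d.(0 | 0)) :: —d→ q1
  q1 = b.(0 + 0 + d.0 + d.(0 | 0)) :: —b→ q2
  q2 = 0 + 0 + d.0 + d.(0 | 0) :: —d→ q3, —d→ q4
  q3 = 0 :: deadlocked
  q4 = 0 | 0 :: deadlocked
Bisimilarity quotient blocks:
  B0 = {p0, q0}
  B1 = {p1, q1}
  B2 = {p2, q2}
  B3 = {p3, p4, q3, q4}
p0 ∈ B0, q0 ∈ B0 → same block

P ~ Q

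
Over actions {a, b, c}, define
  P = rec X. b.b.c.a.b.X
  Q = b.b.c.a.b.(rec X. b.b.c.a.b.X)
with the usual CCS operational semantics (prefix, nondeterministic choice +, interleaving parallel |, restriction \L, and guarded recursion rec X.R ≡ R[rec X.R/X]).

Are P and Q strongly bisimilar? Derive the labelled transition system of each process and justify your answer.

YES

Reachable graph of P (5 states):
  p0 = rec X. b.b.c.a.b.X | —b→ p1
  p1 = b.c.a.b.(rec X. b.b.c.a.b.X) | —b→ p2
  p2 = c.a.b.(rec X. b.b.c.a.b.X) | —c→ p3
  p3 = a.b.(rec X. b.b.c.a.b.X) | —a→ p4
  p4 = b.(rec X. b.b.c.a.b.X) | —b→ p0
Reachable graph of Q (6 states):
  q0 = b.b.c.a.b.(rec X. b.b.c.a.b.X) | —b→ q1
  q1 = b.c.a.b.(rec X. b.b.c.a.b.X) | —b→ q2
  q2 = c.a.b.(rec X. b.b.c.a.b.X) | —c→ q3
  q3 = a.b.(rec X. b.b.c.a.b.X) | —a→ q4
  q4 = b.(rec X. b.b.c.a.b.X) | —b→ q5
  q5 = rec X. b.b.c.a.b.X | —b→ q1
Coarsest stable partition (strong bisimilarity classes):
  B0 = {p0, q0, q5}
  B1 = {p1, q1}
  B2 = {p2, q2}
  B3 = {p3, q3}
  B4 = {p4, q4}
p0 ∈ B0, q0 ∈ B0 → same block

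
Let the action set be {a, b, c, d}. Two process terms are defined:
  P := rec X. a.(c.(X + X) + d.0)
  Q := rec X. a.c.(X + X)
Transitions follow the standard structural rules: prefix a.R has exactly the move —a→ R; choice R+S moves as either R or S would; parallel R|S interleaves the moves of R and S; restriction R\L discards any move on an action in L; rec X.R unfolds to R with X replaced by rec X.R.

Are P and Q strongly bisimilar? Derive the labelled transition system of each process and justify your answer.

LTS(P): 4 reachable states
  s0 = rec X. a.(c.(X + X) + d.0) | —a→ s1
  s1 = c.((rec X. a.(c.(X + X) + d.0)) + (rec X. a.(c.(X + X) + d.0))) + d.0 | —c→ s2, —d→ s3
  s2 = (rec X. a.(c.(X + X) + d.0)) + (rec X. a.(c.(X + X) + d.0)) | —a→ s1
  s3 = 0 | ·
LTS(Q): 3 reachable states
  t0 = rec X. a.c.(X + X) | —a→ t1
  t1 = c.((rec X. a.c.(X + X)) + (rec X. a.c.(X + X))) | —c→ t2
  t2 = (rec X. a.c.(X + X)) + (rec X. a.c.(X + X)) | —a→ t1
Coarsest stable partition (strong bisimilarity classes):
  B0 = {s0, s2}
  B1 = {s1}
  B2 = {s3}
  B3 = {t0, t2}
  B4 = {t1}
s0 ∈ B0, t0 ∈ B3 → different blocks

NO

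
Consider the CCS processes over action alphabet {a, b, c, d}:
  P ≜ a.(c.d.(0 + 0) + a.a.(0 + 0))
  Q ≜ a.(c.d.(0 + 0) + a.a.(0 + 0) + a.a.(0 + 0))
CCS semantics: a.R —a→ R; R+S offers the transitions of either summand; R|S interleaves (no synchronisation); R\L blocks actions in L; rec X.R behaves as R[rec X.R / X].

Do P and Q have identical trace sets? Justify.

YES

LTS(P): 5 reachable states
  s0 = a.(c.d.(0 + 0) + a.a.(0 + 0)) has moves =a=> s1
  s1 = c.d.(0 + 0) + a.a.(0 + 0) has moves =a=> s2, =c=> s3
  s2 = a.(0 + 0) has moves =a=> s4
  s3 = d.(0 + 0) has moves =d=> s4
  s4 = 0 + 0 has moves ∅
LTS(Q): 5 reachable states
  t0 = a.(c.d.(0 + 0) + a.a.(0 + 0) + a.a.(0 + 0)) has moves =a=> t1
  t1 = c.d.(0 + 0) + a.a.(0 + 0) + a.a.(0 + 0) has moves =a=> t2, =c=> t3
  t2 = a.(0 + 0) has moves =a=> t4
  t3 = d.(0 + 0) has moves =d=> t4
  t4 = 0 + 0 has moves ∅
Coarsest stable partition (strong bisimilarity classes):
  B0 = {s0, t0}
  B1 = {s1, t1}
  B2 = {s3, t3}
  B3 = {s4, t4}
  B4 = {s2, t2}
s0 ∈ B0, t0 ∈ B0 → same block
Bisimilar ⇒ trace-equivalent.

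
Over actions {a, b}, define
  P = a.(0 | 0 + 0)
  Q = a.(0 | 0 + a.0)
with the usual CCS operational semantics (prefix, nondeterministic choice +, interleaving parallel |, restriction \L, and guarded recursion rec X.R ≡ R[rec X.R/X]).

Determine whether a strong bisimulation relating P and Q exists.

NO

P's transition system — 2 states:
  u0 = a.(0 | 0 + 0) → -a-> u1
  u1 = 0 | 0 + 0 → deadlocked
Q's transition system — 3 states:
  v0 = a.(0 | 0 + a.0) → -a-> v1
  v1 = 0 | 0 + a.0 → -a-> v2
  v2 = 0 → deadlocked
Bisimilarity quotient blocks:
  B0 = {u0, v1}
  B1 = {u1, v2}
  B2 = {v0}
u0 ∈ B0, v0 ∈ B2 → different blocks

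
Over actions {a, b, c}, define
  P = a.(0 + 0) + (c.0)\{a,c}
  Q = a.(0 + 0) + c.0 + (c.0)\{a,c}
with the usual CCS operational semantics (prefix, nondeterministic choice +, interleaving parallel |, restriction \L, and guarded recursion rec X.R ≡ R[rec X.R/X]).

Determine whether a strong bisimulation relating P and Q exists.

P ≁ Q

Reachable graph of P (2 states):
  m0 = a.(0 + 0) + (c.0)\{a,c} :: --a--▸ m1
  m1 = 0 + 0 :: stopped
Reachable graph of Q (3 states):
  n0 = a.(0 + 0) + c.0 + (c.0)\{a,c} :: --a--▸ n1, --c--▸ n2
  n1 = 0 + 0 :: stopped
  n2 = 0 :: stopped
Coarsest stable partition (strong bisimilarity classes):
  B0 = {m0}
  B1 = {m1, n1, n2}
  B2 = {n0}
m0 ∈ B0, n0 ∈ B2 → different blocks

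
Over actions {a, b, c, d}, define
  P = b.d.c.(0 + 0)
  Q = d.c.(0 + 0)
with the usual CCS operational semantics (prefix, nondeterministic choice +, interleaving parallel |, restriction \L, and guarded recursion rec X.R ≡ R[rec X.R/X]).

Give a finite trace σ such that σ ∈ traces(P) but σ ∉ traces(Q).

b

Reachable graph of P (4 states):
  m0 = b.d.c.(0 + 0) has moves =b=> m1
  m1 = d.c.(0 + 0) has moves =d=> m2
  m2 = c.(0 + 0) has moves =c=> m3
  m3 = 0 + 0 has moves deadlocked
Reachable graph of Q (3 states):
  n0 = d.c.(0 + 0) has moves =d=> n1
  n1 = c.(0 + 0) has moves =c=> n2
  n2 = 0 + 0 has moves deadlocked
Trace ⟨b⟩ through P, begin at {m0}:
  [1] b ⇒ {m1}
  — P admits the full trace.
Trace ⟨b⟩ through Q, begin at {n0}:
  [1] b ⇒ ∅  — Q cannot continue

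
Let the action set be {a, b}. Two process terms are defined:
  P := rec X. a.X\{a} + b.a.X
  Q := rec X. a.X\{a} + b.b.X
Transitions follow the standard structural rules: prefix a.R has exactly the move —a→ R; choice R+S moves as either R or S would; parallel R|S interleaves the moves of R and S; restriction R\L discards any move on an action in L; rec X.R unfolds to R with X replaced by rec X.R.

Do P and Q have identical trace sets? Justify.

NO — witness ⟨ba⟩

Reachable graph of P (4 states):
  u0 = rec X. a.X\{a} + b.a.X ⊢ -a-> u1, -b-> u2
  u1 = (rec X. a.X\{a} + b.a.X)\{a} ⊢ -b-> u3
  u2 = a.(rec X. a.X\{a} + b.a.X) ⊢ -a-> u0
  u3 = (a.(rec X. a.X\{a} + b.a.X))\{a} ⊢ ∅
Reachable graph of Q (4 states):
  v0 = rec X. a.X\{a} + b.b.X ⊢ -a-> v1, -b-> v2
  v1 = (rec X. a.X\{a} + b.b.X)\{a} ⊢ -b-> v3
  v2 = b.(rec X. a.X\{a} + b.b.X) ⊢ -b-> v0
  v3 = (b.(rec X. a.X\{a} + b.b.X))\{a} ⊢ -b-> v1
Trace ⟨ba⟩ through P, begin at {u0}:
  after b @ step 1: {u2}
  after a @ step 2: {u0}
  ✓ P
Trace ⟨ba⟩ through Q, begin at {v0}:
  after b @ step 1: {v2}
  after a @ step 2: ∅  — Q cannot continue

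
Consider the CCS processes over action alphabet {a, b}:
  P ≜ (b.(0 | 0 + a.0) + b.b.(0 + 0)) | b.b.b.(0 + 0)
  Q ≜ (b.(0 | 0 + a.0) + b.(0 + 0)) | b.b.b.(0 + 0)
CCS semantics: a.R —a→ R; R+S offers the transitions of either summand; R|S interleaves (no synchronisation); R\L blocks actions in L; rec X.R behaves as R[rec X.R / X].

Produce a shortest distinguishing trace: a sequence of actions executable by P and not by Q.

bbbbb

P's transition system — 20 states:
  m0 = (b.(0 | 0 + a.0) + b.b.(0 + 0)) | b.b.b.(0 + 0) | ··b··> m1, ··b··> m2, ··b··> m3
  m1 = (0 | 0 + a.0) | b.b.b.(0 + 0) | ··a··> m4, ··b··> m5
  m2 = (b.(0 | 0 + a.0) + b.b.(0 + 0)) | b.b.(0 + 0) | ··b··> m5, ··b··> m6, ··b··> m7
  m3 = b.(0 + 0) | b.b.b.(0 + 0) | ··b··> m7, ··b··> m8
  m4 = 0 | b.b.b.(0 + 0) | ··b··> m9
  m5 = (0 | 0 + a.0) | b.b.(0 + 0) | ··a··> m9, ··b··> m10
  m6 = (b.(0 | 0 + a.0) + b.b.(0 + 0)) | b.(0 + 0) | ··b··> m10, ··b··> m11, ··b··> m12
  m7 = b.(0 + 0) | b.b.(0 + 0) | ··b··> m12, ··b··> m13
  m8 = (0 + 0) | b.b.b.(0 + 0) | ··b··> m13
  m9 = 0 | b.b.(0 + 0) | ··b··> m14
  m10 = (0 | 0 + a.0) | b.(0 + 0) | ··a··> m14, ··b··> m15
  m11 = (b.(0 | 0 + a.0) + b.b.(0 + 0)) | (0 + 0) | ··b··> m15, ··b··> m16
  m12 = b.(0 + 0) | b.(0 + 0) | ··b··> m16, ··b··> m17
  m13 = (0 + 0) | b.b.(0 + 0) | ··b··> m17
  m14 = 0 | b.(0 + 0) | ··b··> m18
  m15 = (0 | 0 + a.0) | (0 + 0) | ··a··> m18
  m16 = b.(0 + 0) | (0 + 0) | ··b··> m19
  m17 = (0 + 0) | b.(0 + 0) | ··b··> m19
  m18 = 0 | (0 + 0) | ·
  m19 = (0 + 0) | (0 + 0) | ·
Q's transition system — 16 states:
  n0 = (b.(0 | 0 + a.0) + b.(0 + 0)) | b.b.b.(0 + 0) | ··b··> n1, ··b··> n2, ··b··> n3
  n1 = (0 + 0) | b.b.b.(0 + 0) | ··b··> n4
  n2 = (0 | 0 + a.0) | b.b.b.(0 + 0) | ··a··> n5, ··b··> n6
  n3 = (b.(0 | 0 + a.0) + b.(0 + 0)) | b.b.(0 + 0) | ··b··> n4, ··b··> n6, ··b··> n7
  n4 = (0 + 0) | b.b.(0 + 0) | ··b··> n8
  n5 = 0 | b.b.b.(0 + 0) | ··b··> n9
  n6 = (0 | 0 + a.0) | b.b.(0 + 0) | ··a··> n9, ··b··> n10
  n7 = (b.(0 | 0 + a.0) + b.(0 + 0)) | b.(0 + 0) | ··b··> n10, ··b··> n11, ··b··> n8
  n8 = (0 + 0) | b.(0 + 0) | ··b··> n12
  n9 = 0 | b.b.(0 + 0) | ··b··> n13
  n10 = (0 | 0 + a.0) | b.(0 + 0) | ··a··> n13, ··b··> n14
  n11 = (b.(0 | 0 + a.0) + b.(0 + 0)) | (0 + 0) | ··b··> n12, ··b··> n14
  n12 = (0 + 0) | (0 + 0) | ·
  n13 = 0 | b.(0 + 0) | ··b··> n15
  n14 = (0 | 0 + a.0) | (0 + 0) | ··a··> n15
  n15 = 0 | (0 + 0) | ·
Executing bbbbb from P (initial set {m0}):
  after b @ step 1: {m1, m2, m3}
  after b @ step 2: {m5, m6, m7, m8}
  after b @ step 3: {m10, m11, m12, m13}
  after b @ step 4: {m15, m16, m17}
  after b @ step 5: {m19}
  P completes σ.
Executing bbbbb from Q (initial set {n0}):
  after b @ step 1: {n1, n2, n3}
  after b @ step 2: {n4, n6, n7}
  after b @ step 3: {n10, n11, n8}
  after b @ step 4: {n12, n14}
  after b @ step 5: ∅ (Q stuck)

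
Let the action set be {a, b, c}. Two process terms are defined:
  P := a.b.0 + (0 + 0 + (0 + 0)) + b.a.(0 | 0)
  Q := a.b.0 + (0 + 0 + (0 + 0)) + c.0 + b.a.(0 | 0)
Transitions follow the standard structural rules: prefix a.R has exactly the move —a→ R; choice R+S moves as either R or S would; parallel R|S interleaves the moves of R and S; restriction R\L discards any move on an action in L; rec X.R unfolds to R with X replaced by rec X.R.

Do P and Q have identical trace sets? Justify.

LTS(P): 5 reachable states
  m0 = a.b.0 + (0 + 0 + (0 + 0)) + b.a.(0 | 0) → =a=> m1, =b=> m2
  m1 = b.0 → =b=> m3
  m2 = a.(0 | 0) → =a=> m4
  m3 = 0 → (no moves)
  m4 = 0 | 0 → (no moves)
LTS(Q): 5 reachable states
  n0 = a.b.0 + (0 + 0 + (0 + 0)) + c.0 + b.a.(0 | 0) → =a=> n1, =b=> n2, =c=> n3
  n1 = b.0 → =b=> n3
  n2 = a.(0 | 0) → =a=> n4
  n3 = 0 → (no moves)
  n4 = 0 | 0 → (no moves)
Trace ⟨c⟩ through Q, begin at {n0}:
  [1] c ⇒ {n3}
  Q completes σ.
Trace ⟨c⟩ through P, begin at {m0}:
  [1] c ⇒ ∅  — P cannot continue

NO — witness ⟨c⟩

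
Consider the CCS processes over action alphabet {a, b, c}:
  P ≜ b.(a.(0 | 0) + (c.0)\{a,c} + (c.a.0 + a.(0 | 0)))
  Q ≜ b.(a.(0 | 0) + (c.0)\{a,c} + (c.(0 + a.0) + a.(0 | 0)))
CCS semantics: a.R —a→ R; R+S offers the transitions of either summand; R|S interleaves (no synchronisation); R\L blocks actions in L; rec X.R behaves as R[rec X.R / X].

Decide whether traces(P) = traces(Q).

trace-equivalent

P's transition system — 5 states:
  s0 = b.(a.(0 | 0) + (c.0)\{a,c} + (c.a.0 + a.(0 | 0))) | =b=> s1
  s1 = a.(0 | 0) + (c.0)\{a,c} + (c.a.0 + a.(0 | 0)) | =a=> s2, =c=> s3
  s2 = 0 | 0 | (no moves)
  s3 = a.0 | =a=> s4
  s4 = 0 | (no moves)
Q's transition system — 5 states:
  t0 = b.(a.(0 | 0) + (c.0)\{a,c} + (c.(0 + a.0) + a.(0 | 0))) | =b=> t1
  t1 = a.(0 | 0) + (c.0)\{a,c} + (c.(0 + a.0) + a.(0 | 0)) | =a=> t2, =c=> t3
  t2 = 0 | 0 | (no moves)
  t3 = 0 + a.0 | =a=> t4
  t4 = 0 | (no moves)
Bisimilarity quotient blocks:
  B0 = {s0, t0}
  B1 = {s1, t1}
  B2 = {s2, s4, t2, t4}
  B3 = {s3, t3}
s0 ∈ B0, t0 ∈ B0 → same block
Bisimilar ⇒ trace-equivalent.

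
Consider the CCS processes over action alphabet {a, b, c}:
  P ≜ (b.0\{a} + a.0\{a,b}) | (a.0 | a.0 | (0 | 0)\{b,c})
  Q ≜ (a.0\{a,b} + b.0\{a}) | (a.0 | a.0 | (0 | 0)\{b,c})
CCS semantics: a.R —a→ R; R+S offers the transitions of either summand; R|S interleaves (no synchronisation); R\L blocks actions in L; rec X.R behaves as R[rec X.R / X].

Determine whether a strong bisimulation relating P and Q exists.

P ~ Q

Reachable graph of P (12 states):
  u0 = (b.0\{a} + a.0\{a,b}) | (a.0 | a.0 | (0 | 0)\{b,c}) → —a→ u1, —a→ u2, —a→ u3, —b→ u4
  u1 = (b.0\{a} + a.0\{a,b}) | (0 | a.0 | (0 | 0)\{b,c}) → —a→ u5, —a→ u6, —b→ u7
  u2 = (b.0\{a} + a.0\{a,b}) | (a.0 | 0 | (0 | 0)\{b,c}) → —a→ u5, —a→ u8, —b→ u9
  u3 = 0\{a,b} | (a.0 | a.0 | (0 | 0)\{b,c}) → —a→ u6, —a→ u8
  u4 = 0\{a} | (a.0 | a.0 | (0 | 0)\{b,c}) → —a→ u7, —a→ u9
  u5 = (b.0\{a} + a.0\{a,b}) | (0 | 0 | (0 | 0)\{b,c}) → —a→ u10, —b→ u11
  u6 = 0\{a,b} | (0 | a.0 | (0 | 0)\{b,c}) → —a→ u10
  u7 = 0\{a} | (0 | a.0 | (0 | 0)\{b,c}) → —a→ u11
  u8 = 0\{a,b} | (a.0 | 0 | (0 | 0)\{b,c}) → —a→ u10
  u9 = 0\{a} | (a.0 | 0 | (0 | 0)\{b,c}) → —a→ u11
  u10 = 0\{a,b} | (0 | 0 | (0 | 0)\{b,c}) → ∅
  u11 = 0\{a} | (0 | 0 | (0 | 0)\{b,c}) → ∅
Reachable graph of Q (12 states):
  v0 = (a.0\{a,b} + b.0\{a}) | (a.0 | a.0 | (0 | 0)\{b,c}) → —a→ v1, —a→ v2, —a→ v3, —b→ v4
  v1 = (a.0\{a,b} + b.0\{a}) | (0 | a.0 | (0 | 0)\{b,c}) → —a→ v5, —a→ v6, —b→ v7
  v2 = (a.0\{a,b} + b.0\{a}) | (a.0 | 0 | (0 | 0)\{b,c}) → —a→ v5, —a→ v8, —b→ v9
  v3 = 0\{a,b} | (a.0 | a.0 | (0 | 0)\{b,c}) → —a→ v6, —a→ v8
  v4 = 0\{a} | (a.0 | a.0 | (0 | 0)\{b,c}) → —a→ v7, —a→ v9
  v5 = (a.0\{a,b} + b.0\{a}) | (0 | 0 | (0 | 0)\{b,c}) → —a→ v10, —b→ v11
  v6 = 0\{a,b} | (0 | a.0 | (0 | 0)\{b,c}) → —a→ v10
  v7 = 0\{a} | (0 | a.0 | (0 | 0)\{b,c}) → —a→ v11
  v8 = 0\{a,b} | (a.0 | 0 | (0 | 0)\{b,c}) → —a→ v10
  v9 = 0\{a} | (a.0 | 0 | (0 | 0)\{b,c}) → —a→ v11
  v10 = 0\{a,b} | (0 | 0 | (0 | 0)\{b,c}) → ∅
  v11 = 0\{a} | (0 | 0 | (0 | 0)\{b,c}) → ∅
Partition-refinement fixed point:
  B0 = {u0, v0}
  B1 = {u1, u2, v1, v2}
  B2 = {u5, v5}
  B3 = {u10, u11, v10, v11}
  B4 = {u6, u7, u8, u9, v6, v7, v8, v9}
  B5 = {u3, u4, v3, v4}
u0 ∈ B0, v0 ∈ B0 → same block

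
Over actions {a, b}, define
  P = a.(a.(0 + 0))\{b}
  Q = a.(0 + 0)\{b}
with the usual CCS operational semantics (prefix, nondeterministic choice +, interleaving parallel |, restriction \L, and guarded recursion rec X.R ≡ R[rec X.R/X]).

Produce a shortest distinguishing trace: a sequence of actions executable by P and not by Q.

LTS(P): 3 reachable states
  s0 = a.(a.(0 + 0))\{b} | ··a··> s1
  s1 = (a.(0 + 0))\{b} | ··a··> s2
  s2 = (0 + 0)\{b} | stopped
LTS(Q): 2 reachable states
  t0 = a.(0 + 0)\{b} | ··a··> t1
  t1 = (0 + 0)\{b} | stopped
Run σ = ⟨aa⟩ on P: start {s0}
  after a @ step 1: {s1}
  after a @ step 2: {s2}
  ✓ P
Run σ = ⟨aa⟩ on Q: start {t0}
  after a @ step 1: {t1}
  after a @ step 2: ∅  — Q cannot continue

aa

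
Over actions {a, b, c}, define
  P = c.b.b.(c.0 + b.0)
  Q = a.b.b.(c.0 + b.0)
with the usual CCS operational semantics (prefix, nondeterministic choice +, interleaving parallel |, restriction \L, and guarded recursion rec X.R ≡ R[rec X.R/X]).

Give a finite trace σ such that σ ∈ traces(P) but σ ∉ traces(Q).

P's transition system — 5 states:
  m0 = c.b.b.(c.0 + b.0) has moves —c→ m1
  m1 = b.b.(c.0 + b.0) has moves —b→ m2
  m2 = b.(c.0 + b.0) has moves —b→ m3
  m3 = c.0 + b.0 has moves —b→ m4, —c→ m4
  m4 = 0 has moves stopped
Q's transition system — 5 states:
  n0 = a.b.b.(c.0 + b.0) has moves —a→ n1
  n1 = b.b.(c.0 + b.0) has moves —b→ n2
  n2 = b.(c.0 + b.0) has moves —b→ n3
  n3 = c.0 + b.0 has moves —b→ n4, —c→ n4
  n4 = 0 has moves stopped
Trace ⟨c⟩ through P, begin at {m0}:
  [1] c ⇒ {m1}
  — P admits the full trace.
Trace ⟨c⟩ through Q, begin at {n0}:
  [1] c ⇒ ∅  — Q cannot continue

c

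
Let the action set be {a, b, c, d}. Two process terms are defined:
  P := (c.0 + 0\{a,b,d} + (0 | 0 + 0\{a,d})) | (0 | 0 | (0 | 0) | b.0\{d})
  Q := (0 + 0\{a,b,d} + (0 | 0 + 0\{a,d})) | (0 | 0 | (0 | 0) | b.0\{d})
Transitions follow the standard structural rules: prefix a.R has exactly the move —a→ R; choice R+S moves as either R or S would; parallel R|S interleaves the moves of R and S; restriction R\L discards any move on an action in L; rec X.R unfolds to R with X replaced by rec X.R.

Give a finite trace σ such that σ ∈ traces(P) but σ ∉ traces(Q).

c

P's transition system — 4 states:
  u0 = (c.0 + 0\{a,b,d} + (0 | 0 + 0\{a,d})) | (0 | 0 | (0 | 0) | b.0\{d}) → -b-> u1, -c-> u2
  u1 = (c.0 + 0\{a,b,d} + (0 | 0 + 0\{a,d})) | (0 | 0 | (0 | 0) | 0\{d}) → -c-> u3
  u2 = 0 | (0 | 0 | (0 | 0) | b.0\{d}) → -b-> u3
  u3 = 0 | (0 | 0 | (0 | 0) | 0\{d}) → ·
Q's transition system — 2 states:
  v0 = (0 + 0\{a,b,d} + (0 | 0 + 0\{a,d})) | (0 | 0 | (0 | 0) | b.0\{d}) → -b-> v1
  v1 = (0 + 0\{a,b,d} + (0 | 0 + 0\{a,d})) | (0 | 0 | (0 | 0) | 0\{d}) → ·
Run σ = ⟨c⟩ on P: start {u0}
  step 1 (c): {u2}
  ✓ P
Run σ = ⟨c⟩ on Q: start {v0}
  step 1 (c): ∅ (Q stuck)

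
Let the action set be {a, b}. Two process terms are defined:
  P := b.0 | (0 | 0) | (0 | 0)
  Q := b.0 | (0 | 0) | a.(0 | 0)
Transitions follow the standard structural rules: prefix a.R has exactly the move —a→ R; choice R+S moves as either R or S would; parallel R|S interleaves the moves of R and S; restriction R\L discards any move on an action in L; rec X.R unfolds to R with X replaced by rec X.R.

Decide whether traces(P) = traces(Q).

trace-distinct — witness ⟨a⟩

LTS(P): 2 reachable states
  p0 = b.0 | (0 | 0) | (0 | 0) :: --b--▸ p1
  p1 = 0 | (0 | 0) | (0 | 0) :: stopped
LTS(Q): 4 reachable states
  q0 = b.0 | (0 | 0) | a.(0 | 0) :: --a--▸ q1, --b--▸ q2
  q1 = b.0 | (0 | 0) | (0 | 0) :: --b--▸ q3
  q2 = 0 | (0 | 0) | a.(0 | 0) :: --a--▸ q3
  q3 = 0 | (0 | 0) | (0 | 0) :: stopped
Trace ⟨a⟩ through Q, begin at {q0}:
  after a @ step 1: {q1}
  — Q admits the full trace.
Trace ⟨a⟩ through P, begin at {p0}:
  after a @ step 1: no successor for P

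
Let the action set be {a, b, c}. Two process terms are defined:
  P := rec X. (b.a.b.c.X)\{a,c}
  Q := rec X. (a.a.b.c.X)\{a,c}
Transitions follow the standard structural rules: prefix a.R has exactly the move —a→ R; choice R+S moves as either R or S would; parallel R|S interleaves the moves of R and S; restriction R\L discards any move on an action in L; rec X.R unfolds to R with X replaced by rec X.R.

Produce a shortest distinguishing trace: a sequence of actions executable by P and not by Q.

b

Reachable graph of P (2 states):
  p0 = rec X. (b.a.b.c.X)\{a,c} :: =b=> p1
  p1 = (a.b.c.(rec X. (b.a.b.c.X)\{a,c}))\{a,c} :: (no moves)
Reachable graph of Q (1 states):
  q0 = rec X. (a.a.b.c.X)\{a,c} :: (no moves)
Executing b from P (initial set {p0}):
  after b @ step 1: {p1}
  ✓ P
Executing b from Q (initial set {q0}):
  after b @ step 1: ∅ (Q stuck)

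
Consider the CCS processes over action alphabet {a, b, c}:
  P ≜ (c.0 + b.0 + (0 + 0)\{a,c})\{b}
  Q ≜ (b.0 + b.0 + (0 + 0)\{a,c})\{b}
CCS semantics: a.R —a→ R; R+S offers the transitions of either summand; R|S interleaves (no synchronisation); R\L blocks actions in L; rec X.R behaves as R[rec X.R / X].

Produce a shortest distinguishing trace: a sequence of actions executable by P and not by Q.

P's transition system — 2 states:
  m0 = (c.0 + b.0 + (0 + 0)\{a,c})\{b} has moves -c-> m1
  m1 = 0\{b} has moves (no moves)
Q's transition system — 1 states:
  n0 = (b.0 + b.0 + (0 + 0)\{a,c})\{b} has moves (no moves)
Executing c from P (initial set {m0}):
  [1] c ⇒ {m1}
  — P admits the full trace.
Executing c from Q (initial set {n0}):
  [1] c ⇒ ∅ (Q stuck)

c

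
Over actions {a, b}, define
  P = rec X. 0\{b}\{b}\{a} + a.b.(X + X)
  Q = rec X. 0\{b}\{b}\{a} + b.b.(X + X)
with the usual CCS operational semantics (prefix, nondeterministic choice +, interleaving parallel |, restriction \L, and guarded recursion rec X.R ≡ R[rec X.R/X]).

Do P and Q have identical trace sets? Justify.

NO — witness ⟨a⟩

Reachable graph of P (3 states):
  m0 = rec X. 0\{b}\{b}\{a} + a.b.(X + X) has moves —a→ m1
  m1 = b.((rec X. 0\{b}\{b}\{a} + a.b.(X + X)) + (rec X. 0\{b}\{b}\{a} + a.b.(X + X))) has moves —b→ m2
  m2 = (rec X. 0\{b}\{b}\{a} + a.b.(X + X)) + (rec X. 0\{b}\{b}\{a} + a.b.(X + X)) has moves —a→ m1
Reachable graph of Q (3 states):
  n0 = rec X. 0\{b}\{b}\{a} + b.b.(X + X) has moves —b→ n1
  n1 = b.((rec X. 0\{b}\{b}\{a} + b.b.(X + X)) + (rec X. 0\{b}\{b}\{a} + b.b.(X + X))) has moves —b→ n2
  n2 = (rec X. 0\{b}\{b}\{a} + b.b.(X + X)) + (rec X. 0\{b}\{b}\{a} + b.b.(X + X)) has moves —b→ n1
Executing a from P (initial set {m0}):
  after a @ step 1: {m1}
  — P admits the full trace.
Executing a from Q (initial set {n0}):
  after a @ step 1: ∅ (Q stuck)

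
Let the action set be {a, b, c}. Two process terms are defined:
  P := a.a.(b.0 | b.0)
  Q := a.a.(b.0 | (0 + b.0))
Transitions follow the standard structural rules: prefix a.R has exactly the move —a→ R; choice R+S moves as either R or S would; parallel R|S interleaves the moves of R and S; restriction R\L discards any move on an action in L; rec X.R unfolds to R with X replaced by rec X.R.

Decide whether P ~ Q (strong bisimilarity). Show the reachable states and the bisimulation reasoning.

YES

Reachable graph of P (6 states):
  u0 = a.a.(b.0 | b.0) ⊢ --a--▸ u1
  u1 = a.(b.0 | b.0) ⊢ --a--▸ u2
  u2 = b.0 | b.0 ⊢ --b--▸ u3, --b--▸ u4
  u3 = 0 | b.0 ⊢ --b--▸ u5
  u4 = b.0 | 0 ⊢ --b--▸ u5
  u5 = 0 | 0 ⊢ (no moves)
Reachable graph of Q (6 states):
  v0 = a.a.(b.0 | (0 + b.0)) ⊢ --a--▸ v1
  v1 = a.(b.0 | (0 + b.0)) ⊢ --a--▸ v2
  v2 = b.0 | (0 + b.0) ⊢ --b--▸ v3, --b--▸ v4
  v3 = 0 | (0 + b.0) ⊢ --b--▸ v5
  v4 = b.0 | 0 ⊢ --b--▸ v5
  v5 = 0 | 0 ⊢ (no moves)
Coarsest stable partition (strong bisimilarity classes):
  B0 = {u0, v0}
  B1 = {u1, v1}
  B2 = {u2, v2}
  B3 = {u3, u4, v3, v4}
  B4 = {u5, v5}
u0 ∈ B0, v0 ∈ B0 → same block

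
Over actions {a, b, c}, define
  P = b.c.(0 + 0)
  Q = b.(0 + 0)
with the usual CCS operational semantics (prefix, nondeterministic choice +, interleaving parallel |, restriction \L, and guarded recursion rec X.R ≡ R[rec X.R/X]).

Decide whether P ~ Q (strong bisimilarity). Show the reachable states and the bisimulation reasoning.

NO

LTS(P): 3 reachable states
  u0 = b.c.(0 + 0) | —b→ u1
  u1 = c.(0 + 0) | —c→ u2
  u2 = 0 + 0 | stopped
LTS(Q): 2 reachable states
  v0 = b.(0 + 0) | —b→ v1
  v1 = 0 + 0 | stopped
Coarsest stable partition (strong bisimilarity classes):
  B0 = {u0}
  B1 = {u1}
  B2 = {u2, v1}
  B3 = {v0}
u0 ∈ B0, v0 ∈ B3 → different blocks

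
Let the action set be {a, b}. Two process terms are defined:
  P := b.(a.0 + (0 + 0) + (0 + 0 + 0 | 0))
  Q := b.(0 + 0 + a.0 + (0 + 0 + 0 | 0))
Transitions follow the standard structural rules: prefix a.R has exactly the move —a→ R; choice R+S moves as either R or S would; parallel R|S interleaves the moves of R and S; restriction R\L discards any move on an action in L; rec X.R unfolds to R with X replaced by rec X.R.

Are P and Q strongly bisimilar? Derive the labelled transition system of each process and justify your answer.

Reachable graph of P (3 states):
  p0 = b.(a.0 + (0 + 0) + (0 + 0 + 0 | 0)) has moves —b→ p1
  p1 = a.0 + (0 + 0) + (0 + 0 + 0 | 0) has moves —a→ p2
  p2 = 0 has moves stopped
Reachable graph of Q (3 states):
  q0 = b.(0 + 0 + a.0 + (0 + 0 + 0 | 0)) has moves —b→ q1
  q1 = 0 + 0 + a.0 + (0 + 0 + 0 | 0) has moves —a→ q2
  q2 = 0 has moves stopped
Partition-refinement fixed point:
  B0 = {p0, q0}
  B1 = {p1, q1}
  B2 = {p2, q2}
p0 ∈ B0, q0 ∈ B0 → same block

P ~ Q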